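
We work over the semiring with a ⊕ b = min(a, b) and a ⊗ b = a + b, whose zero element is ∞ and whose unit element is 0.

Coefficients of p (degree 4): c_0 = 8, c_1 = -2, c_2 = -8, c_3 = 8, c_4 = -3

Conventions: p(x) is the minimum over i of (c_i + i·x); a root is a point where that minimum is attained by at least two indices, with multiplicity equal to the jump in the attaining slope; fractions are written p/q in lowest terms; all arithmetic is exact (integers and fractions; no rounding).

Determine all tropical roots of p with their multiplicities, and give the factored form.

hull edge (i=0, c=8) to (i=1, c=-2): slope -10, span 1
hull edge (i=1, c=-2) to (i=2, c=-8): slope -6, span 1
hull edge (i=2, c=-8) to (i=4, c=-3): slope 5/2, span 2
Factored form: p(x) = -3 ⊗ (x ⊕ (-5/2)) ⊗ (x ⊕ (-5/2)) ⊗ (x ⊕ 6) ⊗ (x ⊕ 10)
Answer: roots = -5/2 (mult 2), 6 (mult 1), 10 (mult 1)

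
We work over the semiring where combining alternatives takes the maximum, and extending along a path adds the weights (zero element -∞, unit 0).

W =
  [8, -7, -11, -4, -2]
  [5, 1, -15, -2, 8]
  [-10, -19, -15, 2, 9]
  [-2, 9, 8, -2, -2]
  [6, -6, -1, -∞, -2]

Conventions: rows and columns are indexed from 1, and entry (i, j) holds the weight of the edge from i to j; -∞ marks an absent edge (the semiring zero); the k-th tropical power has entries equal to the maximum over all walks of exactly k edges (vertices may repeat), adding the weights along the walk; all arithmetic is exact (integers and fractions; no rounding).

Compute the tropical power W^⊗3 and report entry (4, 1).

W^⊗2:
  [16, 5, 4, 4, 6]
  [14, 7, 7, 1, 9]
  [15, 11, 10, 0, 7]
  [14, 10, 6, 10, 17]
  [14, -1, -3, 2, 8]
W^⊗3:
  [24, 13, 12, 12, 14]
  [22, 10, 9, 10, 16]
  [23, 12, 8, 12, 19]
  [23, 19, 18, 10, 18]
  [22, 11, 10, 10, 12]
Key observation: the optimum is the walk 4->2->5->1, with weight 9 + 8 + 6 = 23.
Optimal value attained by: walk 4->2->5->1.
Answer: (W^⊗3)[4][1] = 23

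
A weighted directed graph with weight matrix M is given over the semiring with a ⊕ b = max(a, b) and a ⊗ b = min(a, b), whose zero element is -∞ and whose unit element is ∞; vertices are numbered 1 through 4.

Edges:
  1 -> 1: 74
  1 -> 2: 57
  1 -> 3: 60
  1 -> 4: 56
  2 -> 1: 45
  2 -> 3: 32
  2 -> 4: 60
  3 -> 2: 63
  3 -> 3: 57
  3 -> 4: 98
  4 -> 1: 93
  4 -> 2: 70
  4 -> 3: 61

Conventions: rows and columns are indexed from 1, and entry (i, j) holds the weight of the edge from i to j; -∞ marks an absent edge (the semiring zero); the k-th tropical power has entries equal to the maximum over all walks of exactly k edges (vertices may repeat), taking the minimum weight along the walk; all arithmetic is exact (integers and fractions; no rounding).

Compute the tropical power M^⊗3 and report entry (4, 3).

M^⊗2:
  [74, 60, 60, 60]
  [60, 60, 60, 45]
  [93, 70, 61, 60]
  [74, 61, 60, 61]
M^⊗3:
  [74, 60, 60, 60]
  [60, 60, 60, 60]
  [74, 61, 60, 61]
  [74, 61, 61, 60]
Key observation: the optimum is the walk 4->3->4->3, with weight 61 min 98 min 61 = 61.
Optimal value attained by: walk 4->3->4->3.
Answer: (M^⊗3)[4][3] = 61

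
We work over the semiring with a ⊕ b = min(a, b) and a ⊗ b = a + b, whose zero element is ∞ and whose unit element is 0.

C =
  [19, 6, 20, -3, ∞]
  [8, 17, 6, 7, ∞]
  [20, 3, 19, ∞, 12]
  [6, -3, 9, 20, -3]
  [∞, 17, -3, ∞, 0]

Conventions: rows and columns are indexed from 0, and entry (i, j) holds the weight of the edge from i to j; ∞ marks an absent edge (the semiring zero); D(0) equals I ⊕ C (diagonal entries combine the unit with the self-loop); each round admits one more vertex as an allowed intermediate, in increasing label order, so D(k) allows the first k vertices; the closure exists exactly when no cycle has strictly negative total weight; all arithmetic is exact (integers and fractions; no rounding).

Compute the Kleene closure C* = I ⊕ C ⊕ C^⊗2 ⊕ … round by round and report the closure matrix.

D(0):
  [0, 6, 20, -3, ∞]
  [8, 0, 6, 7, ∞]
  [20, 3, 0, ∞, 12]
  [6, -3, 9, 0, -3]
  [∞, 17, -3, ∞, 0]
D(1):
  [0, 6, 20, -3, ∞]
  [8, 0, 6, 5, ∞]
  [20, 3, 0, 17, 12]
  [6, -3, 9, 0, -3]
  [∞, 17, -3, ∞, 0]
D(2):
  [0, 6, 12, -3, ∞]
  [8, 0, 6, 5, ∞]
  [11, 3, 0, 8, 12]
  [5, -3, 3, 0, -3]
  [25, 17, -3, 22, 0]
D(3):
  [0, 6, 12, -3, 24]
  [8, 0, 6, 5, 18]
  [11, 3, 0, 8, 12]
  [5, -3, 3, 0, -3]
  [8, 0, -3, 5, 0]
D(4):
  [0, -6, 0, -3, -6]
  [8, 0, 6, 5, 2]
  [11, 3, 0, 8, 5]
  [5, -3, 3, 0, -3]
  [8, 0, -3, 5, 0]
D(5):
  [0, -6, -9, -3, -6]
  [8, 0, -1, 5, 2]
  [11, 3, 0, 8, 5]
  [5, -3, -6, 0, -3]
  [8, 0, -3, 5, 0]
Answer: C* = [[0, -6, -9, -3, -6], [8, 0, -1, 5, 2], [11, 3, 0, 8, 5], [5, -3, -6, 0, -3], [8, 0, -3, 5, 0]]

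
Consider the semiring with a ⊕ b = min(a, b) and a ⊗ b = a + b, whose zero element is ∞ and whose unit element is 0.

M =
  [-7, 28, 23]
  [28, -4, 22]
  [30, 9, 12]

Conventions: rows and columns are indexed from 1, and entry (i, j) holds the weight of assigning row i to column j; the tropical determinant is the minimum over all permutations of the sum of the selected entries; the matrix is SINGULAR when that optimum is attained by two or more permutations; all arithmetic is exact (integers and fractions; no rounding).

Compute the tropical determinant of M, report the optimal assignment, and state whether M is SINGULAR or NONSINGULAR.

σ = (1, 2, 3): (-7) + (-4) + 12 = 1
σ = (1, 3, 2): (-7) + 22 + 9 = 24
σ = (2, 1, 3): 28 + 28 + 12 = 68
σ = (2, 3, 1): 28 + 22 + 30 = 80
σ = (3, 1, 2): 23 + 28 + 9 = 60
σ = (3, 2, 1): 23 + (-4) + 30 = 49
Optimal value attained by: σ = (1, 2, 3).
Answer: det⊕(M) = 1; verdict: NONSINGULAR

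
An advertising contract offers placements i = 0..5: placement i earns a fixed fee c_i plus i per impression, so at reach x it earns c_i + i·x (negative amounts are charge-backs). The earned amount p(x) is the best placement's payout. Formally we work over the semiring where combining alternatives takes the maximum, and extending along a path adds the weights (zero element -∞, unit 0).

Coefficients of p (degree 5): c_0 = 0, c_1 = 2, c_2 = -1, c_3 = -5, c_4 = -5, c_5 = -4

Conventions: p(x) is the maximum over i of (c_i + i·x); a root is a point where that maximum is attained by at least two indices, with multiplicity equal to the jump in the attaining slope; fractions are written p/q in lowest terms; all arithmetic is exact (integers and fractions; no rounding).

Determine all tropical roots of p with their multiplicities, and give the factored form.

hull edge (i=0, c=0) to (i=1, c=2): slope 2, span 1
hull edge (i=1, c=2) to (i=5, c=-4): slope -3/2, span 4
Factored form: p(x) = -4 ⊗ (x ⊕ (-2)) ⊗ (x ⊕ 3/2) ⊗ (x ⊕ 3/2) ⊗ (x ⊕ 3/2) ⊗ (x ⊕ 3/2)
Answer: roots = -2 (mult 1), 3/2 (mult 4)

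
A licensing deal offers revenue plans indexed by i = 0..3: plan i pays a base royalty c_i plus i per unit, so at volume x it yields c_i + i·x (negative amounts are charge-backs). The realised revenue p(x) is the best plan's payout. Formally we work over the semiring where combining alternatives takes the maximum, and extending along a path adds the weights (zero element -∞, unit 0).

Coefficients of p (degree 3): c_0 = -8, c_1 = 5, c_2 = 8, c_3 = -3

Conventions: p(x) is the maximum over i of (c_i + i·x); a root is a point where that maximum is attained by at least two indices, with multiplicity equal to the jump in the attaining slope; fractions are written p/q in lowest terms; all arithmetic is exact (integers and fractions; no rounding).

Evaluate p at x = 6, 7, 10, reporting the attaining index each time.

p(6) = max(-8+0·6=-8, 5+1·6=11, 8+2·6=20, -3+3·6=15) = 20 (attained by i=2)
p(7) = max(-8+0·7=-8, 5+1·7=12, 8+2·7=22, -3+3·7=18) = 22 (attained by i=2)
p(10) = max(-8+0·10=-8, 5+1·10=15, 8+2·10=28, -3+3·10=27) = 28 (attained by i=2)
Answer: p(6) = 20; p(7) = 22; p(10) = 28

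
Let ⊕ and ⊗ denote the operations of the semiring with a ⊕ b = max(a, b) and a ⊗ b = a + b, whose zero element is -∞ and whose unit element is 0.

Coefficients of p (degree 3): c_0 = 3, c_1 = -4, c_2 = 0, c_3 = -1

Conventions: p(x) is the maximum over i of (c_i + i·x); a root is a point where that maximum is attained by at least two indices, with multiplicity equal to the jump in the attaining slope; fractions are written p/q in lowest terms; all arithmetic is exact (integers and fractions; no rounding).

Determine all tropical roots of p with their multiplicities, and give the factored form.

hull edge (i=0, c=3) to (i=3, c=-1): slope -4/3, span 3
Factored form: p(x) = -1 ⊗ (x ⊕ 4/3) ⊗ (x ⊕ 4/3) ⊗ (x ⊕ 4/3)
Answer: roots = 4/3 (mult 3)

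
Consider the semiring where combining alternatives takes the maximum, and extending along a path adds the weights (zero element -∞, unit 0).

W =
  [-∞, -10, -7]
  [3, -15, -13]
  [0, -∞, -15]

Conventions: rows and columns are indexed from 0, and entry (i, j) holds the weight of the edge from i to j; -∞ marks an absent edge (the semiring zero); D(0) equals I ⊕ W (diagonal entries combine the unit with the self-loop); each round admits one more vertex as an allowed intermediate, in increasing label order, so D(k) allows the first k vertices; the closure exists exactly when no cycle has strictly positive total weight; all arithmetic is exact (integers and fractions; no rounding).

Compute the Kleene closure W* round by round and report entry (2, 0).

D(0):
  [0, -10, -7]
  [3, 0, -13]
  [0, -∞, 0]
D(1):
  [0, -10, -7]
  [3, 0, -4]
  [0, -10, 0]
D(2):
  [0, -10, -7]
  [3, 0, -4]
  [0, -10, 0]
D(3):
  [0, -10, -7]
  [3, 0, -4]
  [0, -10, 0]
Answer: W*[2][0] = 0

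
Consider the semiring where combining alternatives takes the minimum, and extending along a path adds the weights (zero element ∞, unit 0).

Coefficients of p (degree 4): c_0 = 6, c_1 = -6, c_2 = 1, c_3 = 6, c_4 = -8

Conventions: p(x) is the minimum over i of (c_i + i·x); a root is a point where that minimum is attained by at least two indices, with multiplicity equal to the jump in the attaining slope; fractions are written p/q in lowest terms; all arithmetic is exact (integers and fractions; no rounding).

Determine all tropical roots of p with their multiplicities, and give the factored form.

hull edge (i=0, c=6) to (i=1, c=-6): slope -12, span 1
hull edge (i=1, c=-6) to (i=4, c=-8): slope -2/3, span 3
Factored form: p(x) = -8 ⊗ (x ⊕ 2/3) ⊗ (x ⊕ 2/3) ⊗ (x ⊕ 2/3) ⊗ (x ⊕ 12)
Answer: roots = 2/3 (mult 3), 12 (mult 1)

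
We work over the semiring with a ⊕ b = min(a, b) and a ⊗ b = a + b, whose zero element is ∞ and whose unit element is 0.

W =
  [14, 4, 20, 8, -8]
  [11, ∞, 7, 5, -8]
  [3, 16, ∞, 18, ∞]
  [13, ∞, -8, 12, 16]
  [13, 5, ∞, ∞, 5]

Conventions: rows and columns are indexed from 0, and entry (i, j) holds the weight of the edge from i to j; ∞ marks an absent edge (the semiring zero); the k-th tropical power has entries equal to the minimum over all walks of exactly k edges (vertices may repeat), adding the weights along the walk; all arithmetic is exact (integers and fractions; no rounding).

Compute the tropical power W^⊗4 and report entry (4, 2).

W^⊗2:
  [5, -3, 0, 9, -4]
  [5, -3, -3, 17, -3]
  [17, 7, 10, 11, -5]
  [-5, 8, 4, 10, 5]
  [16, 10, 12, 10, -3]
W^⊗3:
  [3, 1, 1, 2, -11]
  [0, 2, 4, 2, -11]
  [8, 0, 3, 12, -1]
  [7, -1, 2, 3, -13]
  [10, 2, 2, 15, 2]
W^⊗4:
  [2, -6, -6, 6, -7]
  [2, -6, -6, 7, -8]
  [6, 4, 4, 5, -8]
  [0, -8, -5, 4, -9]
  [5, 7, 7, 7, -6]
Key observation: the optimum is the walk 4->4->1->3->2, with weight 5 + 5 + 5 + (-8) = 7.
Optimal value attained by: walk 4->4->1->3->2.
Answer: (W^⊗4)[4][2] = 7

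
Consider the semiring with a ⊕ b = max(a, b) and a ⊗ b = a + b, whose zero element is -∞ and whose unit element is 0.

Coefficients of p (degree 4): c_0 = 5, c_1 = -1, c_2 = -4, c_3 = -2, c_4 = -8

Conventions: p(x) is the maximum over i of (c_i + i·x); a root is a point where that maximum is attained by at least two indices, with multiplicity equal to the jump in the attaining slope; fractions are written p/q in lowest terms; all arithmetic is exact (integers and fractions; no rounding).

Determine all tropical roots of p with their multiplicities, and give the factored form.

hull edge (i=0, c=5) to (i=3, c=-2): slope -7/3, span 3
hull edge (i=3, c=-2) to (i=4, c=-8): slope -6, span 1
Factored form: p(x) = -8 ⊗ (x ⊕ 7/3) ⊗ (x ⊕ 7/3) ⊗ (x ⊕ 7/3) ⊗ (x ⊕ 6)
Answer: roots = 7/3 (mult 3), 6 (mult 1)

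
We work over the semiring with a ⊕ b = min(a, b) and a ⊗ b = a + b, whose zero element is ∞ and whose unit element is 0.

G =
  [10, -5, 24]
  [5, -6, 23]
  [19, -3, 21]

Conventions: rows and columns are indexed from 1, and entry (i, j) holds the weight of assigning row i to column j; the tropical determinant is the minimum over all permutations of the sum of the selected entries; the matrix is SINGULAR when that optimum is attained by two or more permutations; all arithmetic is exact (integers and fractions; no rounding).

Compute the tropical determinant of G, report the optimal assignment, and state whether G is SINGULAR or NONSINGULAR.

σ = (1, 2, 3): 10 + (-6) + 21 = 25
σ = (1, 3, 2): 10 + 23 + (-3) = 30
σ = (2, 1, 3): (-5) + 5 + 21 = 21
σ = (2, 3, 1): (-5) + 23 + 19 = 37
σ = (3, 1, 2): 24 + 5 + (-3) = 26
σ = (3, 2, 1): 24 + (-6) + 19 = 37
Optimal value attained by: σ = (2, 1, 3).
Answer: det⊕(G) = 21; verdict: NONSINGULAR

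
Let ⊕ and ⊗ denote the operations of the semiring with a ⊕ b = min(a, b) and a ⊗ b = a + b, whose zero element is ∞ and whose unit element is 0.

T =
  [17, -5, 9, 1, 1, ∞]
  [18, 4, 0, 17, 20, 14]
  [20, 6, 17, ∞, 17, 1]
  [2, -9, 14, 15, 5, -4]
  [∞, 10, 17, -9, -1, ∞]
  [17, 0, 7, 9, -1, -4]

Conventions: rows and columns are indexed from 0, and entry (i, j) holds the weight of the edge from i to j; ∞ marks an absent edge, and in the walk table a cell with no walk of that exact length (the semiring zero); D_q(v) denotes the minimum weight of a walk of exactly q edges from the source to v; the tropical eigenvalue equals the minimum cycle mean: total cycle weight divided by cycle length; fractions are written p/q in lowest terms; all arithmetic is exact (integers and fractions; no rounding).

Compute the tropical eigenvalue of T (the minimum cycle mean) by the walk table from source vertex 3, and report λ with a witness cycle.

q=0: [∞, ∞, ∞, 0, ∞, ∞]
q=1: [2, -9, 14, 15, 5, -4]
q=2: [9, -5, -9, -4, -5, -8]
q=3: [-2, -13, -5, -14, -9, -12]
q=4: [-12, -23, -13, -18, -13, -18]
q=5: [-16, -27, -23, -22, -19, -22]
q=6: [-20, -31, -27, -28, -23, -26]
Optimal cycle mean attained by: cycle 3->5->4->3, total (-4) + (-1) + (-9), length 3.
Answer: λ = -14/3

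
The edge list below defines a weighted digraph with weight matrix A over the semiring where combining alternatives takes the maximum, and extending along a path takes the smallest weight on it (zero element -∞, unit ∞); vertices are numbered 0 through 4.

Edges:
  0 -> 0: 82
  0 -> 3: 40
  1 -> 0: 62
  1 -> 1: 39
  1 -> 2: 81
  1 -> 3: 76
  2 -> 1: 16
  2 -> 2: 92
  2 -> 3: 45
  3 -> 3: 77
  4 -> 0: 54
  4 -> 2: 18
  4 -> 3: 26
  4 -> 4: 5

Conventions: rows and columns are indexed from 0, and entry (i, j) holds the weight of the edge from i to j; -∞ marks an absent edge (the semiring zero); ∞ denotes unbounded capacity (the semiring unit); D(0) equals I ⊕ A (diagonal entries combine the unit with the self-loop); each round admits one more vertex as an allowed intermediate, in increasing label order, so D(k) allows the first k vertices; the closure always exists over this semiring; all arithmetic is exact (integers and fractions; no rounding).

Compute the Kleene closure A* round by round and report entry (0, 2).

D(0):
  [∞, -∞, -∞, 40, -∞]
  [62, ∞, 81, 76, -∞]
  [-∞, 16, ∞, 45, -∞]
  [-∞, -∞, -∞, ∞, -∞]
  [54, -∞, 18, 26, ∞]
D(1):
  [∞, -∞, -∞, 40, -∞]
  [62, ∞, 81, 76, -∞]
  [-∞, 16, ∞, 45, -∞]
  [-∞, -∞, -∞, ∞, -∞]
  [54, -∞, 18, 40, ∞]
D(2):
  [∞, -∞, -∞, 40, -∞]
  [62, ∞, 81, 76, -∞]
  [16, 16, ∞, 45, -∞]
  [-∞, -∞, -∞, ∞, -∞]
  [54, -∞, 18, 40, ∞]
D(3):
  [∞, -∞, -∞, 40, -∞]
  [62, ∞, 81, 76, -∞]
  [16, 16, ∞, 45, -∞]
  [-∞, -∞, -∞, ∞, -∞]
  [54, 16, 18, 40, ∞]
D(4):
  [∞, -∞, -∞, 40, -∞]
  [62, ∞, 81, 76, -∞]
  [16, 16, ∞, 45, -∞]
  [-∞, -∞, -∞, ∞, -∞]
  [54, 16, 18, 40, ∞]
D(5):
  [∞, -∞, -∞, 40, -∞]
  [62, ∞, 81, 76, -∞]
  [16, 16, ∞, 45, -∞]
  [-∞, -∞, -∞, ∞, -∞]
  [54, 16, 18, 40, ∞]
Answer: A*[0][2] = -∞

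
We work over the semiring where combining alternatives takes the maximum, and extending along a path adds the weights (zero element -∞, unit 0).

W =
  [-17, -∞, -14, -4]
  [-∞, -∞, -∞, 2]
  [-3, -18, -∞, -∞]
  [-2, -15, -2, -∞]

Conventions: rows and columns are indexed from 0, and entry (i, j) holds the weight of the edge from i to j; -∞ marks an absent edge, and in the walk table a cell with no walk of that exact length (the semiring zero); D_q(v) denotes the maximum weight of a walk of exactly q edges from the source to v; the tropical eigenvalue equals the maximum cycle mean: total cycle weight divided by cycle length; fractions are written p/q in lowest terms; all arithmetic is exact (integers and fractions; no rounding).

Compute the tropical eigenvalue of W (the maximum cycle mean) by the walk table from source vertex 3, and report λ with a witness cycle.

q=0: [-∞, -∞, -∞, 0]
q=1: [-2, -15, -2, -∞]
q=2: [-5, -20, -16, -6]
q=3: [-8, -21, -8, -9]
q=4: [-11, -24, -11, -12]
Optimal cycle mean attained by: cycle 0->3->0, total (-4) + (-2), length 2.
Answer: λ = -3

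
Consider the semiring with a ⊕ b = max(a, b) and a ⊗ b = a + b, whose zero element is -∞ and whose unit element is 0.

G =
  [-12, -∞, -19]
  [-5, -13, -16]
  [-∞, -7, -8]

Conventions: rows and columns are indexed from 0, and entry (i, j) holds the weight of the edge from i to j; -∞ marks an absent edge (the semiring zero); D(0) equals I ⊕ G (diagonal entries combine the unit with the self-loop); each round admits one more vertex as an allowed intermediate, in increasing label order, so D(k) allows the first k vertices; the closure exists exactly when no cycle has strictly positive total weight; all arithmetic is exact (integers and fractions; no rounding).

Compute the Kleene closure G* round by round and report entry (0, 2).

D(0):
  [0, -∞, -19]
  [-5, 0, -16]
  [-∞, -7, 0]
D(1):
  [0, -∞, -19]
  [-5, 0, -16]
  [-∞, -7, 0]
D(2):
  [0, -∞, -19]
  [-5, 0, -16]
  [-12, -7, 0]
D(3):
  [0, -26, -19]
  [-5, 0, -16]
  [-12, -7, 0]
Answer: G*[0][2] = -19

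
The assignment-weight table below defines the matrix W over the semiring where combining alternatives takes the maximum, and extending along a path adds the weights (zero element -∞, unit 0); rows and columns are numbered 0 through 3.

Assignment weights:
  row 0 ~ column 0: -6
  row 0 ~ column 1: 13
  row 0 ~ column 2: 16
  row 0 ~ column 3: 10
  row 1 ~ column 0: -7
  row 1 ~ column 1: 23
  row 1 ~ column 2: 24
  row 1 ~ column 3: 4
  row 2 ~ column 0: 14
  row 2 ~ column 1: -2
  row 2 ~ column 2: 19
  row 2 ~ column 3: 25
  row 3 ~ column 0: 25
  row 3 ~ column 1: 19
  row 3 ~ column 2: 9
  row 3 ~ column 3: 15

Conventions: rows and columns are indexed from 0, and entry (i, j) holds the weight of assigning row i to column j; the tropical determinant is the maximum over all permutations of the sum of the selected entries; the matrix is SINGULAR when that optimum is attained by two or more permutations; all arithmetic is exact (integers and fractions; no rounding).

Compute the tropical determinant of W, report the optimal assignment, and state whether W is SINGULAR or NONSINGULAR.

σ = (0, 1, 2, 3): (-6) + 23 + 19 + 15 = 51
σ = (0, 1, 3, 2): (-6) + 23 + 25 + 9 = 51
σ = (0, 2, 1, 3): (-6) + 24 + (-2) + 15 = 31
σ = (0, 2, 3, 1): (-6) + 24 + 25 + 19 = 62
σ = (0, 3, 1, 2): (-6) + 4 + (-2) + 9 = 5
σ = (0, 3, 2, 1): (-6) + 4 + 19 + 19 = 36
σ = (1, 0, 2, 3): 13 + (-7) + 19 + 15 = 40
σ = (1, 0, 3, 2): 13 + (-7) + 25 + 9 = 40
σ = (1, 2, 0, 3): 13 + 24 + 14 + 15 = 66
σ = (1, 2, 3, 0): 13 + 24 + 25 + 25 = 87
σ = (1, 3, 0, 2): 13 + 4 + 14 + 9 = 40
σ = (1, 3, 2, 0): 13 + 4 + 19 + 25 = 61
σ = (2, 0, 1, 3): 16 + (-7) + (-2) + 15 = 22
σ = (2, 0, 3, 1): 16 + (-7) + 25 + 19 = 53
σ = (2, 1, 0, 3): 16 + 23 + 14 + 15 = 68
σ = (2, 1, 3, 0): 16 + 23 + 25 + 25 = 89
σ = (2, 3, 0, 1): 16 + 4 + 14 + 19 = 53
σ = (2, 3, 1, 0): 16 + 4 + (-2) + 25 = 43
σ = (3, 0, 1, 2): 10 + (-7) + (-2) + 9 = 10
σ = (3, 0, 2, 1): 10 + (-7) + 19 + 19 = 41
σ = (3, 1, 0, 2): 10 + 23 + 14 + 9 = 56
σ = (3, 1, 2, 0): 10 + 23 + 19 + 25 = 77
σ = (3, 2, 0, 1): 10 + 24 + 14 + 19 = 67
σ = (3, 2, 1, 0): 10 + 24 + (-2) + 25 = 57
Optimal value attained by: σ = (2, 1, 3, 0).
Answer: det⊕(W) = 89; verdict: NONSINGULAR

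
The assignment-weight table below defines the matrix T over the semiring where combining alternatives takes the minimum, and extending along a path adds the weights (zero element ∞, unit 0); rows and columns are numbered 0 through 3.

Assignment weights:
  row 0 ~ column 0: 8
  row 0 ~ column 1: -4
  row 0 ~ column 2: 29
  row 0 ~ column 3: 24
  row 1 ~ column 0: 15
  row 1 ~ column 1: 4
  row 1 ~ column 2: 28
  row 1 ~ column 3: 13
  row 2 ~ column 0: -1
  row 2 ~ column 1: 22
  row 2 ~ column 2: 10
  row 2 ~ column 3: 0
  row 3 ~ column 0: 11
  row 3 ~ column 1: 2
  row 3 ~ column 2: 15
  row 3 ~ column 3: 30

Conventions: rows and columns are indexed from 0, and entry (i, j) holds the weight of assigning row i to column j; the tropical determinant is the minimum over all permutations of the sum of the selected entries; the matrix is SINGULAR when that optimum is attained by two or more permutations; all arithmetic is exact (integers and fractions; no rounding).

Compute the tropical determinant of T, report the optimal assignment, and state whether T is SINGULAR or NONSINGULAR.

σ = (0, 1, 2, 3): 8 + 4 + 10 + 30 = 52
σ = (0, 1, 3, 2): 8 + 4 + 0 + 15 = 27
σ = (0, 2, 1, 3): 8 + 28 + 22 + 30 = 88
σ = (0, 2, 3, 1): 8 + 28 + 0 + 2 = 38
σ = (0, 3, 1, 2): 8 + 13 + 22 + 15 = 58
σ = (0, 3, 2, 1): 8 + 13 + 10 + 2 = 33
σ = (1, 0, 2, 3): (-4) + 15 + 10 + 30 = 51
σ = (1, 0, 3, 2): (-4) + 15 + 0 + 15 = 26
σ = (1, 2, 0, 3): (-4) + 28 + (-1) + 30 = 53
σ = (1, 2, 3, 0): (-4) + 28 + 0 + 11 = 35
σ = (1, 3, 0, 2): (-4) + 13 + (-1) + 15 = 23
σ = (1, 3, 2, 0): (-4) + 13 + 10 + 11 = 30
σ = (2, 0, 1, 3): 29 + 15 + 22 + 30 = 96
σ = (2, 0, 3, 1): 29 + 15 + 0 + 2 = 46
σ = (2, 1, 0, 3): 29 + 4 + (-1) + 30 = 62
σ = (2, 1, 3, 0): 29 + 4 + 0 + 11 = 44
σ = (2, 3, 0, 1): 29 + 13 + (-1) + 2 = 43
σ = (2, 3, 1, 0): 29 + 13 + 22 + 11 = 75
σ = (3, 0, 1, 2): 24 + 15 + 22 + 15 = 76
σ = (3, 0, 2, 1): 24 + 15 + 10 + 2 = 51
σ = (3, 1, 0, 2): 24 + 4 + (-1) + 15 = 42
σ = (3, 1, 2, 0): 24 + 4 + 10 + 11 = 49
σ = (3, 2, 0, 1): 24 + 28 + (-1) + 2 = 53
σ = (3, 2, 1, 0): 24 + 28 + 22 + 11 = 85
Optimal value attained by: σ = (1, 3, 0, 2).
Answer: det⊕(T) = 23; verdict: NONSINGULAR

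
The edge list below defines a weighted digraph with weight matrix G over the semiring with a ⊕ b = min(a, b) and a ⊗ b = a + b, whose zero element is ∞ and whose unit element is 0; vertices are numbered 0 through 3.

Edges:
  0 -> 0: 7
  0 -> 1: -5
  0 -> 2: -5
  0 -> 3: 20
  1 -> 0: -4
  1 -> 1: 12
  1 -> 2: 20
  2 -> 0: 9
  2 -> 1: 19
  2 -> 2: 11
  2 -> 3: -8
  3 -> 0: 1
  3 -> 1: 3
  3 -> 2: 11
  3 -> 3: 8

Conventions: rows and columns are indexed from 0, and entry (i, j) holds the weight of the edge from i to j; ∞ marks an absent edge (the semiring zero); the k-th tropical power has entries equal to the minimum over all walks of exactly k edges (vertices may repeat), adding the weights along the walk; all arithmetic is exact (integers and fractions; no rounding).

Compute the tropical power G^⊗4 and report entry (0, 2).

G^⊗2:
  [-9, 2, 2, -13]
  [3, -9, -9, 12]
  [-7, -5, 3, 0]
  [-1, -4, -4, 3]
G^⊗3:
  [-12, -14, -14, -6]
  [-13, -2, -2, -17]
  [-9, -12, -12, -5]
  [-8, -6, -6, -12]
G^⊗4:
  [-18, -17, -17, -22]
  [-16, -18, -18, -10]
  [-16, -14, -14, -20]
  [-11, -13, -13, -14]
Key observation: the optimum is the walk 0->2->3->0->2, with weight (-5) + (-8) + 1 + (-5) = -17.
Optimal value attained by: walk 0->2->3->0->2.
Answer: (G^⊗4)[0][2] = -17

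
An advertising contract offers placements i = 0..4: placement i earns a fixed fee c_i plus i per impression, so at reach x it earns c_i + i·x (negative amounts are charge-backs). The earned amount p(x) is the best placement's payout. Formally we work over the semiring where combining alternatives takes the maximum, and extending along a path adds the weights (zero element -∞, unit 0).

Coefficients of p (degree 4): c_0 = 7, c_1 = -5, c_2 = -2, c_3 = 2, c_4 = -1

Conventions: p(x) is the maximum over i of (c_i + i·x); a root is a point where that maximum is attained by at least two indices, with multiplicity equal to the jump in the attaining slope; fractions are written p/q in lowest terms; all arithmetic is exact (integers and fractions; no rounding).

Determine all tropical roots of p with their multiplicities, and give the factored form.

hull edge (i=0, c=7) to (i=3, c=2): slope -5/3, span 3
hull edge (i=3, c=2) to (i=4, c=-1): slope -3, span 1
Factored form: p(x) = -1 ⊗ (x ⊕ 5/3) ⊗ (x ⊕ 5/3) ⊗ (x ⊕ 5/3) ⊗ (x ⊕ 3)
Answer: roots = 5/3 (mult 3), 3 (mult 1)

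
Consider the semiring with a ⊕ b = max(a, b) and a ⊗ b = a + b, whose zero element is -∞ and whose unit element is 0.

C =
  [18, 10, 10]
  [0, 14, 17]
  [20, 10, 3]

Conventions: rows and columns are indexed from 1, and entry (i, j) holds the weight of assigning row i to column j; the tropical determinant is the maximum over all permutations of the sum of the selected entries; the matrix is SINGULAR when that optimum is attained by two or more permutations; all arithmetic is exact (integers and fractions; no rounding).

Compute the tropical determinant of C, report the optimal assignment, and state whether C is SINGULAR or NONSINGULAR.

σ = (1, 2, 3): 18 + 14 + 3 = 35
σ = (1, 3, 2): 18 + 17 + 10 = 45
σ = (2, 1, 3): 10 + 0 + 3 = 13
σ = (2, 3, 1): 10 + 17 + 20 = 47
σ = (3, 1, 2): 10 + 0 + 10 = 20
σ = (3, 2, 1): 10 + 14 + 20 = 44
Optimal value attained by: σ = (2, 3, 1).
Answer: det⊕(C) = 47; verdict: NONSINGULAR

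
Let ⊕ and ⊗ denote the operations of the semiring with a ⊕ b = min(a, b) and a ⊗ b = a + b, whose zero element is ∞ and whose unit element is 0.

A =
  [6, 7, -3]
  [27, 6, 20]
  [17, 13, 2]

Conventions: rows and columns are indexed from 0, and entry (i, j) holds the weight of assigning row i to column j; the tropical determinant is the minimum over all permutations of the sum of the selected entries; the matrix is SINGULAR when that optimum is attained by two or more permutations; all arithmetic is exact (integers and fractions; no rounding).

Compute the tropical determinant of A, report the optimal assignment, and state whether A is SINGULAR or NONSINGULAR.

σ = (0, 1, 2): 6 + 6 + 2 = 14
σ = (0, 2, 1): 6 + 20 + 13 = 39
σ = (1, 0, 2): 7 + 27 + 2 = 36
σ = (1, 2, 0): 7 + 20 + 17 = 44
σ = (2, 0, 1): (-3) + 27 + 13 = 37
σ = (2, 1, 0): (-3) + 6 + 17 = 20
Optimal value attained by: σ = (0, 1, 2).
Answer: det⊕(A) = 14; verdict: NONSINGULAR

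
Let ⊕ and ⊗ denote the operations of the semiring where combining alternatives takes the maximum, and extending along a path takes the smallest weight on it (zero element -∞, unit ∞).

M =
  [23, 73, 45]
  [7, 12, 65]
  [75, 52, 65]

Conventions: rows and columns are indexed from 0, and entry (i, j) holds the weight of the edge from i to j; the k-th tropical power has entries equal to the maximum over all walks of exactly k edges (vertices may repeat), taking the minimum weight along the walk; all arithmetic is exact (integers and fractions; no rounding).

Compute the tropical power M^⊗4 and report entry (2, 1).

M^⊗2:
  [45, 45, 65]
  [65, 52, 65]
  [65, 73, 65]
M^⊗3:
  [65, 52, 65]
  [65, 65, 65]
  [65, 65, 65]
M^⊗4:
  [65, 65, 65]
  [65, 65, 65]
  [65, 65, 65]
Key observation: the optimum is the walk 2->2->2->0->1, with weight 65 min 65 min 75 min 73 = 65.
Optimal value attained by: walk 2->2->2->0->1.
Answer: (M^⊗4)[2][1] = 65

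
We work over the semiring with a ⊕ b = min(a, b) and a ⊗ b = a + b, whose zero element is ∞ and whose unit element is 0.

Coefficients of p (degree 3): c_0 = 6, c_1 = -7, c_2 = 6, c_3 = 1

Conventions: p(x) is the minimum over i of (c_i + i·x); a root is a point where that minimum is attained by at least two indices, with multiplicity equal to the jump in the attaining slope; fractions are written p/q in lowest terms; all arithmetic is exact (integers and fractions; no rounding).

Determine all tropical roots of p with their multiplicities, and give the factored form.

hull edge (i=0, c=6) to (i=1, c=-7): slope -13, span 1
hull edge (i=1, c=-7) to (i=3, c=1): slope 4, span 2
Factored form: p(x) = 1 ⊗ (x ⊕ (-4)) ⊗ (x ⊕ (-4)) ⊗ (x ⊕ 13)
Answer: roots = -4 (mult 2), 13 (mult 1)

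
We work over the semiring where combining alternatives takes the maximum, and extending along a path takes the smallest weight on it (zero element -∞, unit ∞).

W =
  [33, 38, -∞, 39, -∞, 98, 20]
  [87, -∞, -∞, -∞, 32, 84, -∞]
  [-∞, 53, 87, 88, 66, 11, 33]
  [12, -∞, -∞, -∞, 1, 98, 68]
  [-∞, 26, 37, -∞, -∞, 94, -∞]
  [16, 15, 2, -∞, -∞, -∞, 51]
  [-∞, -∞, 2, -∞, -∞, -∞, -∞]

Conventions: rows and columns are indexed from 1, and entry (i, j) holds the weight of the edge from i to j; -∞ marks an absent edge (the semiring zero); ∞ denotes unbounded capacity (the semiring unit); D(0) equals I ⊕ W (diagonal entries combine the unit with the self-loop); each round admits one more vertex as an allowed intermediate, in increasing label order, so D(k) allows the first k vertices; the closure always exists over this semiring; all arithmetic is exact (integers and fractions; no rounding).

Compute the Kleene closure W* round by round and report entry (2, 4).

D(0):
  [∞, 38, -∞, 39, -∞, 98, 20]
  [87, ∞, -∞, -∞, 32, 84, -∞]
  [-∞, 53, ∞, 88, 66, 11, 33]
  [12, -∞, -∞, ∞, 1, 98, 68]
  [-∞, 26, 37, -∞, ∞, 94, -∞]
  [16, 15, 2, -∞, -∞, ∞, 51]
  [-∞, -∞, 2, -∞, -∞, -∞, ∞]
D(1):
  [∞, 38, -∞, 39, -∞, 98, 20]
  [87, ∞, -∞, 39, 32, 87, 20]
  [-∞, 53, ∞, 88, 66, 11, 33]
  [12, 12, -∞, ∞, 1, 98, 68]
  [-∞, 26, 37, -∞, ∞, 94, -∞]
  [16, 16, 2, 16, -∞, ∞, 51]
  [-∞, -∞, 2, -∞, -∞, -∞, ∞]
D(2):
  [∞, 38, -∞, 39, 32, 98, 20]
  [87, ∞, -∞, 39, 32, 87, 20]
  [53, 53, ∞, 88, 66, 53, 33]
  [12, 12, -∞, ∞, 12, 98, 68]
  [26, 26, 37, 26, ∞, 94, 20]
  [16, 16, 2, 16, 16, ∞, 51]
  [-∞, -∞, 2, -∞, -∞, -∞, ∞]
D(3):
  [∞, 38, -∞, 39, 32, 98, 20]
  [87, ∞, -∞, 39, 32, 87, 20]
  [53, 53, ∞, 88, 66, 53, 33]
  [12, 12, -∞, ∞, 12, 98, 68]
  [37, 37, 37, 37, ∞, 94, 33]
  [16, 16, 2, 16, 16, ∞, 51]
  [2, 2, 2, 2, 2, 2, ∞]
D(4):
  [∞, 38, -∞, 39, 32, 98, 39]
  [87, ∞, -∞, 39, 32, 87, 39]
  [53, 53, ∞, 88, 66, 88, 68]
  [12, 12, -∞, ∞, 12, 98, 68]
  [37, 37, 37, 37, ∞, 94, 37]
  [16, 16, 2, 16, 16, ∞, 51]
  [2, 2, 2, 2, 2, 2, ∞]
D(5):
  [∞, 38, 32, 39, 32, 98, 39]
  [87, ∞, 32, 39, 32, 87, 39]
  [53, 53, ∞, 88, 66, 88, 68]
  [12, 12, 12, ∞, 12, 98, 68]
  [37, 37, 37, 37, ∞, 94, 37]
  [16, 16, 16, 16, 16, ∞, 51]
  [2, 2, 2, 2, 2, 2, ∞]
D(6):
  [∞, 38, 32, 39, 32, 98, 51]
  [87, ∞, 32, 39, 32, 87, 51]
  [53, 53, ∞, 88, 66, 88, 68]
  [16, 16, 16, ∞, 16, 98, 68]
  [37, 37, 37, 37, ∞, 94, 51]
  [16, 16, 16, 16, 16, ∞, 51]
  [2, 2, 2, 2, 2, 2, ∞]
D(7):
  [∞, 38, 32, 39, 32, 98, 51]
  [87, ∞, 32, 39, 32, 87, 51]
  [53, 53, ∞, 88, 66, 88, 68]
  [16, 16, 16, ∞, 16, 98, 68]
  [37, 37, 37, 37, ∞, 94, 51]
  [16, 16, 16, 16, 16, ∞, 51]
  [2, 2, 2, 2, 2, 2, ∞]
Answer: W*[2][4] = 39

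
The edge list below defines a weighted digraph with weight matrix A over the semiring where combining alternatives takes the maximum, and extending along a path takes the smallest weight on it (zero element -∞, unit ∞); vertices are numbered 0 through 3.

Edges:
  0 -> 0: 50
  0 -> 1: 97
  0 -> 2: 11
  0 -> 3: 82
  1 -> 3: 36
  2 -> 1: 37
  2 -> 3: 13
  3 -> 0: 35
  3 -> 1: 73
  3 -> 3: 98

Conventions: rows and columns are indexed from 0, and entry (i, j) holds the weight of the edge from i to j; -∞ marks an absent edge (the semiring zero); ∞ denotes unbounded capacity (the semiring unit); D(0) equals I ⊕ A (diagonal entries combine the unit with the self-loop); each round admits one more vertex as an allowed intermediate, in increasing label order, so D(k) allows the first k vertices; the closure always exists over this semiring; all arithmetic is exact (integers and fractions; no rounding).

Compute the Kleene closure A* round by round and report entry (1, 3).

D(0):
  [∞, 97, 11, 82]
  [-∞, ∞, -∞, 36]
  [-∞, 37, ∞, 13]
  [35, 73, -∞, ∞]
D(1):
  [∞, 97, 11, 82]
  [-∞, ∞, -∞, 36]
  [-∞, 37, ∞, 13]
  [35, 73, 11, ∞]
D(2):
  [∞, 97, 11, 82]
  [-∞, ∞, -∞, 36]
  [-∞, 37, ∞, 36]
  [35, 73, 11, ∞]
D(3):
  [∞, 97, 11, 82]
  [-∞, ∞, -∞, 36]
  [-∞, 37, ∞, 36]
  [35, 73, 11, ∞]
D(4):
  [∞, 97, 11, 82]
  [35, ∞, 11, 36]
  [35, 37, ∞, 36]
  [35, 73, 11, ∞]
Answer: A*[1][3] = 36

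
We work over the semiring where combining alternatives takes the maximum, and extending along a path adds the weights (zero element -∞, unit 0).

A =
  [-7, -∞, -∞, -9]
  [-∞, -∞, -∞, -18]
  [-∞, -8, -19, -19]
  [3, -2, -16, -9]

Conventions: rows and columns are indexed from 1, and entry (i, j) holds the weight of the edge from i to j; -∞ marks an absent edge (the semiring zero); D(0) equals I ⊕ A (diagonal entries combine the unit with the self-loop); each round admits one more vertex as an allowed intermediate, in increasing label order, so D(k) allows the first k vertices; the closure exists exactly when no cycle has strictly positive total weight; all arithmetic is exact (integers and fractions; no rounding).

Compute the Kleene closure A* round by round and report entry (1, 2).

D(0):
  [0, -∞, -∞, -9]
  [-∞, 0, -∞, -18]
  [-∞, -8, 0, -19]
  [3, -2, -16, 0]
D(1):
  [0, -∞, -∞, -9]
  [-∞, 0, -∞, -18]
  [-∞, -8, 0, -19]
  [3, -2, -16, 0]
D(2):
  [0, -∞, -∞, -9]
  [-∞, 0, -∞, -18]
  [-∞, -8, 0, -19]
  [3, -2, -16, 0]
D(3):
  [0, -∞, -∞, -9]
  [-∞, 0, -∞, -18]
  [-∞, -8, 0, -19]
  [3, -2, -16, 0]
D(4):
  [0, -11, -25, -9]
  [-15, 0, -34, -18]
  [-16, -8, 0, -19]
  [3, -2, -16, 0]
Answer: A*[1][2] = -11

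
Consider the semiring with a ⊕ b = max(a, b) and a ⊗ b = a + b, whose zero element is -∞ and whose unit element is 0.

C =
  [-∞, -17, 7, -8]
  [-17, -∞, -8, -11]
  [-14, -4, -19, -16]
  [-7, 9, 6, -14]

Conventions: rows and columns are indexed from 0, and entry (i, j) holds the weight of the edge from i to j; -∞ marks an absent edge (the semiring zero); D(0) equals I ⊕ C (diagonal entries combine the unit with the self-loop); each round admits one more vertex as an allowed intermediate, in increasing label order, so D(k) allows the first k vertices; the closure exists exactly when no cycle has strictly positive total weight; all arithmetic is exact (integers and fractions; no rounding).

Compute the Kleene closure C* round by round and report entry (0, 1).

D(0):
  [0, -17, 7, -8]
  [-17, 0, -8, -11]
  [-14, -4, 0, -16]
  [-7, 9, 6, 0]
D(1):
  [0, -17, 7, -8]
  [-17, 0, -8, -11]
  [-14, -4, 0, -16]
  [-7, 9, 6, 0]
D(2):
  [0, -17, 7, -8]
  [-17, 0, -8, -11]
  [-14, -4, 0, -15]
  [-7, 9, 6, 0]
D(3):
  [0, 3, 7, -8]
  [-17, 0, -8, -11]
  [-14, -4, 0, -15]
  [-7, 9, 6, 0]
D(4):
  [0, 3, 7, -8]
  [-17, 0, -5, -11]
  [-14, -4, 0, -15]
  [-7, 9, 6, 0]
Answer: C*[0][1] = 3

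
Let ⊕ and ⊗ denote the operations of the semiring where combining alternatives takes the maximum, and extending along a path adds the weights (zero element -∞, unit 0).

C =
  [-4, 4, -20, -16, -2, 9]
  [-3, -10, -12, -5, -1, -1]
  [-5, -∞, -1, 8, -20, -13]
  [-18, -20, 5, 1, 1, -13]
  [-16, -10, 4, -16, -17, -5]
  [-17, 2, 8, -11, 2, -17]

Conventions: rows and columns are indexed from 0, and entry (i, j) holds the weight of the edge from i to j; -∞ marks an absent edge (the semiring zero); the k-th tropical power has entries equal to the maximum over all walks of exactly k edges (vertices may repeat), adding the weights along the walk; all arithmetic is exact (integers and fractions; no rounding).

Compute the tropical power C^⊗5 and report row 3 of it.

C^⊗2:
  [1, 11, 17, -1, 11, 5]
  [-7, 1, 7, -4, 1, 6]
  [-6, -1, 13, 9, 9, 4]
  [0, -9, 6, 13, 2, -4]
  [-1, -3, 3, 12, -3, -7]
  [3, -8, 7, 16, 1, 1]
C^⊗3:
  [12, 7, 16, 25, 10, 10]
  [2, 8, 14, 15, 8, 2]
  [8, 6, 14, 21, 10, 4]
  [1, 4, 18, 14, 14, 9]
  [-2, 3, 17, 13, 13, 8]
  [2, 7, 21, 17, 17, 12]
C^⊗4:
  [11, 16, 30, 26, 26, 21]
  [9, 6, 20, 22, 16, 11]
  [9, 12, 26, 22, 22, 17]
  [13, 11, 19, 26, 15, 10]
  [12, 10, 18, 25, 14, 8]
  [16, 14, 22, 29, 18, 12]
C^⊗5:
  [25, 23, 31, 38, 27, 21]
  [15, 13, 27, 28, 23, 18]
  [21, 19, 27, 34, 23, 18]
  [14, 17, 31, 27, 27, 22]
  [13, 16, 30, 26, 26, 21]
  [17, 20, 34, 30, 30, 25]
Answer: row 3 of C^⊗5 = [14, 17, 31, 27, 27, 22]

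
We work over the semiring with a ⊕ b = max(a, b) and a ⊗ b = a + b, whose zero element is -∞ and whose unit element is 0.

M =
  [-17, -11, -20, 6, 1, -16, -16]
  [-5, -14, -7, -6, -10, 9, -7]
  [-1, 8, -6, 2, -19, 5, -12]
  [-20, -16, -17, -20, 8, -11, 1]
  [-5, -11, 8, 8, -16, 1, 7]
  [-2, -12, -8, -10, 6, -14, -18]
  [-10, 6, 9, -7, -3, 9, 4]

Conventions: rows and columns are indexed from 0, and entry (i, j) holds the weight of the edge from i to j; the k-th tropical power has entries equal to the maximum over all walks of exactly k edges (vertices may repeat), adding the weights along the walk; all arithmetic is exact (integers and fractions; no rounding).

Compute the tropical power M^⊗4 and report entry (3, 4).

M^⊗2:
  [-4, -10, 9, 9, 14, 2, 8]
  [7, 1, 2, 1, 15, 2, -3]
  [3, 2, 1, 5, 11, 17, 3]
  [3, 7, 16, 16, -2, 10, 15]
  [7, 16, 16, 10, 16, 16, 11]
  [1, 0, 14, 14, -1, 7, 13]
  [8, 17, 13, 11, 15, 15, 8]
M^⊗3:
  [9, 17, 22, 22, 17, 17, 21]
  [10, 10, 23, 23, 9, 16, 22]
  [15, 9, 19, 19, 23, 12, 18]
  [15, 24, 24, 18, 24, 24, 19]
  [15, 24, 24, 24, 22, 25, 23]
  [13, 22, 22, 16, 22, 22, 17]
  [13, 21, 23, 23, 21, 26, 22]
M^⊗4:
  [21, 30, 30, 25, 30, 30, 25]
  [22, 31, 31, 25, 31, 31, 26]
  [18, 27, 31, 31, 27, 27, 30]
  [23, 32, 32, 32, 30, 33, 31]
  [23, 32, 32, 30, 32, 33, 29]
  [21, 30, 30, 30, 28, 31, 29]
  [24, 31, 31, 29, 32, 31, 28]
Key observation: the optimum is the walk 3->4->6->5->4, with weight 8 + 7 + 9 + 6 = 30.
Optimal value attained by: walk 3->4->6->5->4.
Answer: (M^⊗4)[3][4] = 30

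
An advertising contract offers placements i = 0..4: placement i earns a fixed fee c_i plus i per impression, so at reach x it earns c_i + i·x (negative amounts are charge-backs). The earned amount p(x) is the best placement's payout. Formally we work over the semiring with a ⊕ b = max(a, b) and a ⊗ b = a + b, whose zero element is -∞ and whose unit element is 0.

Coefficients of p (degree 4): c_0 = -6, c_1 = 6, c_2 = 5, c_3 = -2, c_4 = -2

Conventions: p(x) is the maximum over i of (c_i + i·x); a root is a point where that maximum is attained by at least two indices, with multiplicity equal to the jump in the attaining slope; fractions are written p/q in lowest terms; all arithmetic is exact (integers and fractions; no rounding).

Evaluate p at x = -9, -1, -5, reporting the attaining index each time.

p(-9) = max(-6+0·(-9)=-6, 6+1·(-9)=-3, 5+2·(-9)=-13, -2+3·(-9)=-29, -2+4·(-9)=-38) = -3 (attained by i=1)
p(-1) = max(-6+0·(-1)=-6, 6+1·(-1)=5, 5+2·(-1)=3, -2+3·(-1)=-5, -2+4·(-1)=-6) = 5 (attained by i=1)
p(-5) = max(-6+0·(-5)=-6, 6+1·(-5)=1, 5+2·(-5)=-5, -2+3·(-5)=-17, -2+4·(-5)=-22) = 1 (attained by i=1)
Answer: p(-9) = -3; p(-1) = 5; p(-5) = 1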